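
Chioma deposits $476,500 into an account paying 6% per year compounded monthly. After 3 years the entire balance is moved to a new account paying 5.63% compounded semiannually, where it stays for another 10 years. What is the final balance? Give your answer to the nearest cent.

After 3 years at 6%: 476,500 × 1.19668052482 ≈ 570,218.2701.
Then 10 years at 5.63%: 570,218.2701 × 1.74232672057 ≈ 993,506.5285.

$993,506.53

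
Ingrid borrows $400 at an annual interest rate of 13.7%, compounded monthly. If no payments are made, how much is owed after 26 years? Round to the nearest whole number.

$13,812

Growth factor = (1 + 0.137/12)^312 ≈ 34.529718564.
A ≈ 400 × 34.529718564 ≈ 13,811.8874.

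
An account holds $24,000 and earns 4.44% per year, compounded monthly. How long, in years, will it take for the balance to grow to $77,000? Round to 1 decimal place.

(1 + 0.0037)^(12t) = 77,000/24,000 = 3.2083.
12t·ln(1 + 0.0037) = ln(3.2083); 12t = 1.1658/0.00369317 ≈ 315.6505.
t ≈ 26.3042 years.

26.3 years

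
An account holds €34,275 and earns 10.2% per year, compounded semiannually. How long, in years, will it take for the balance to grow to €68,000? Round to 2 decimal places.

6.89 years

(1 + 0.051)^(2t) = 68,000/34,275 = 1.984.
2t·ln(1 + 0.051) = ln(1.984); 2t = 0.68509/0.0497421 ≈ 13.7729.
t ≈ 6.8864 years.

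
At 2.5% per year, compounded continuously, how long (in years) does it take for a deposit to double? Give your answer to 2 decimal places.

e^(0.025t) = 2, so 0.025t = ln 2 ≈ 0.69315.
t ≈ 0.69315/0.025 ≈ 27.7259.

27.73 years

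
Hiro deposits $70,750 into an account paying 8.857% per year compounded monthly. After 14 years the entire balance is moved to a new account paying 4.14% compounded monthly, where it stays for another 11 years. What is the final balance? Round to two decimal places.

Phase 1: 70,750·(1 + 0.08857/12)^168 ≈ 243,369.0186.
Phase 2: 243,369.0186·(1 + 0.00345)^132 ≈ 383,444.5893.

$383,444.59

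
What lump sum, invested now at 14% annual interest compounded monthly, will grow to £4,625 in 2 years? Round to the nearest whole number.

Growth factor = (1 + 0.14/12)^24 ≈ 1.3209871.
P = 4,625/1.3209871 ≈ 3,501.1697.

£3,501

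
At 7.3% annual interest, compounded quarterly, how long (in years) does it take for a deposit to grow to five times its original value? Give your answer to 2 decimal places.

(1 + 0.01825)^(4t) = 5.
4t = ln 5 / ln(1 + 0.01825) ≈ 1.6094/0.0180855 ≈ 88.9907.
t ≈ 22.2477.

22.25 years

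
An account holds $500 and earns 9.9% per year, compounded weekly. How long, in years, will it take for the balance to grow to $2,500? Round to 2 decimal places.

(1 + 0.00190385)^(52t) = 2,500/500 = 5.
52t·ln(1 + 0.00190385) = ln(5); 52t = 1.6094/0.00190204 ≈ 846.1658.
t ≈ 16.2724 years.

16.27 years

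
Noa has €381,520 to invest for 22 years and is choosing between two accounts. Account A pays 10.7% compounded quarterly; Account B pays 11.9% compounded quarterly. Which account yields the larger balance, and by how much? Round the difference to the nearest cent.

Account A growth factor: (1 + 0.02675)^88 ≈ 10.20691772964; balance ≈ 3,894,143.2522.
Account B growth factor: (1 + 0.02975)^88 ≈ 13.19466764115; balance ≈ 5,034,029.5985.
Account B is larger by 1,139,886.3462.

Account B, by €1,139,886.35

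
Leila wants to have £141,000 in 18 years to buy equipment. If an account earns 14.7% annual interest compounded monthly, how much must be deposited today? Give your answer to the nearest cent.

£10,163.83

Growth factor = (1 + 0.01225)^216 ≈ 13.8727210974.
P = 141,000/13.8727210974 ≈ 10,163.8315.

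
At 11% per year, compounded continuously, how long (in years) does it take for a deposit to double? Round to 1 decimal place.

6.3 years

e^(0.11t) = 2, so 0.11t = ln 2 ≈ 0.69315.
t ≈ 0.69315/0.11 ≈ 6.3013.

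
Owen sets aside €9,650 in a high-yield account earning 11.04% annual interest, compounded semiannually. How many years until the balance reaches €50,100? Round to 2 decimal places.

15.33 years

We need (1 + 0.0552)^(2t) = 5.1917, so 2t = ln 5.1917 / ln 1.0552 ≈ 30.6543.
t ≈ 30.6543/2 = 15.3271 years.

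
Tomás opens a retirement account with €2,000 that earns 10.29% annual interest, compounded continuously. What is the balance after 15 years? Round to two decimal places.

A = P·e^(rt) = 2,000·e^(0.1029·15) = 2,000·e^1.5435.
e^1.5435 ≈ 4.680944941, so A ≈ 9,361.8899.

€9,361.89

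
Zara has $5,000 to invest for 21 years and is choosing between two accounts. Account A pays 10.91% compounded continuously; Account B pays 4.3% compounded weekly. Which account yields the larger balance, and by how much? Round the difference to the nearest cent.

A: e^(0.1091·21) = e^2.2911 ≈ 9.8858060892, so 5,000 × 9.8858060892 ≈ 49,429.0304.
B: (1 + 0.043/52)^1092 ≈ 2.4660726129, so 5,000 × 2.4660726129 ≈ 12,330.3631.
Difference ≈ 37,098.6674 in favor of A.

Account A, by $37,098.67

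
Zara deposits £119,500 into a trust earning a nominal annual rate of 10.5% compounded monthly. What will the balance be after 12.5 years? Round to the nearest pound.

Periodic rate = 10.5%/12 = 0.00875; periods = 12·12.5 = 150.
A = 119,500·(1 + 0.00875)^150 ≈ 119,500·3.69429999648 ≈ 441,468.8496.

£441,469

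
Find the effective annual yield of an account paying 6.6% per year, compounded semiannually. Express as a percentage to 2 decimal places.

EAR = (1 + 6.6%/2)^2 − 1 = (1 + 0.033)^2 − 1.
(1 + 0.033)^2 ≈ 1.067089, so EAR ≈ 6.70890%.

6.71%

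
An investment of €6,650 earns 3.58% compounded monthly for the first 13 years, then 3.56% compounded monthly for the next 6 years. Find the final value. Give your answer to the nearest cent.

Phase 1: 6,650·(1 + 0.0358/12)^156 ≈ 10,583.7945.
Phase 2: 10,583.7945·(1 + 0.0356/12)^72 ≈ 13,099.9419.

€13,099.94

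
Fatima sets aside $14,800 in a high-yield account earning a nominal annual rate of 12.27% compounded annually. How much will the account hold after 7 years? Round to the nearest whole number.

Growth factor = (1 + 0.1227)^7 ≈ 2.2482575397.
A ≈ 14,800 × 2.2482575397 ≈ 33,274.2116.

$33,274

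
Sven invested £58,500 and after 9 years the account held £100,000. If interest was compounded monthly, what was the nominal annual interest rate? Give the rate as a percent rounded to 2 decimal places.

(1 + r/12)^108 = 100,000/58,500 = 1.7094.
1 + r/12 = 1.7094^(1/108) ≈ 1.004977, so r/12 ≈ 0.00497663.
r ≈ 12·0.00497663 = 5.97196%.

5.97%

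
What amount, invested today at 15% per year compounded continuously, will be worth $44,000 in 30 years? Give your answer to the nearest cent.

$488.80

P = A·e^(−rt) = 44,000·e^(−4.5).
e^(−4.5) ≈ 0.011108996538, so P ≈ 488.7958.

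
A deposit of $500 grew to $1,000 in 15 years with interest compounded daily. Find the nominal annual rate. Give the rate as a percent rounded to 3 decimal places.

The 5475-period growth factor is 1,000/500 = 2.
r/365 = 2^(1/5475) − 1 ≈ 0.00012661, so r ≈ 365·0.00012661 = 4.62127%.

4.621%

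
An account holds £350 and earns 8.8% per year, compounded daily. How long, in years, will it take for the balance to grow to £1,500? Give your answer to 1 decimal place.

We need (1 + 0.000241096)^(365t) = 4.2857, so 365t = ln 4.2857 / ln 1.000241 ≈ 6036.8622.
t ≈ 6036.8622/365 = 16.5393 years.

16.5 years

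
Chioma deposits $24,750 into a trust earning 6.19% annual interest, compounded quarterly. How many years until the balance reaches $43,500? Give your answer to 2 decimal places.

We need (1 + 0.015475)^(4t) = 1.7576, so 4t = ln 1.7576 / ln 1.015475 ≈ 36.7230.
t ≈ 36.7230/4 = 9.1807 years.

9.18 years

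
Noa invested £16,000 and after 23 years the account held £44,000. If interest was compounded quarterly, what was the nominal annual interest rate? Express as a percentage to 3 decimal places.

4.423%

(1 + r/4)^92 = 44,000/16,000 = 2.75.
1 + r/4 = 2.75^(1/92) ≈ 1.011056, so r/4 ≈ 0.0110563.
r ≈ 4·0.0110563 = 4.42253%.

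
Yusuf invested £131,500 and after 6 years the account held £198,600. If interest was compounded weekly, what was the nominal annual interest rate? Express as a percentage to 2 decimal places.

The 312-period growth factor is 198,600/131,500 = 1.51027.
r/52 = 1.51027^(1/312) − 1 ≈ 0.0013223, so r ≈ 52·0.0013223 = 6.87597%.

6.88%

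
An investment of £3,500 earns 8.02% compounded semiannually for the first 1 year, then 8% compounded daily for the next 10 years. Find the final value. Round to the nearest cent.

After 1 years at 8.02%: 3,500 × 1.08180801 ≈ 3,786.3280.
Then 10 years at 8%: 3,786.3280 × 2.22534585 ≈ 8,425.8894.

£8,425.89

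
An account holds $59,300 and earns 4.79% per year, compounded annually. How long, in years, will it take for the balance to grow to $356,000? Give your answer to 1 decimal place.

38.3 years

(1 + 0.0479)^t = 356,000/59,300 = 6.0034.
t·ln(1 + 0.0479) = ln(6.0034); t = 1.7923/0.0467882 ≈ 38.3072.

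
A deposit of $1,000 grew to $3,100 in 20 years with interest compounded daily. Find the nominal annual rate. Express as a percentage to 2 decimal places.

5.66%

The 7300-period growth factor is 3,100/1,000 = 3.1.
r/365 = 3.1^(1/7300) − 1 ≈ 0.000154999, so r ≈ 365·0.000154999 = 5.65745%.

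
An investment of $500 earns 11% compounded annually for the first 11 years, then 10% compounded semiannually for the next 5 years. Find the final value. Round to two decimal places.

Phase 1: 500·(1 + 0.11)^11 ≈ 1,575.8786.
Phase 2: 1,575.8786·(1 + 0.05)^10 ≈ 2,566.9403.

$2,566.94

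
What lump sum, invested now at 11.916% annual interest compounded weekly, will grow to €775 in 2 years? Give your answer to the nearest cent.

€610.83

Growth factor = (1 + 0.11916/52)^104 ≈ 1.26876928.
P = 775/1.26876928 ≈ 610.8282.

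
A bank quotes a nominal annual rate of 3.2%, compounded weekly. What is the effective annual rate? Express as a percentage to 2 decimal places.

3.25%

One year is 52 periods at 0.000615385 each: (1 + 0.000615385)^52 ≈ 1.032507.
EAR = 1.032507 − 1 ≈ 3.25073%.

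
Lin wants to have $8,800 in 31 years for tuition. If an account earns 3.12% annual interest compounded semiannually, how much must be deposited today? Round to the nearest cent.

$3,370.36

Periodic rate = 3.12%/2 = 0.0156; 62 periods.
P = 8,800/(1 + 0.0156)^62 ≈ 8,800/2.611000269 ≈ 3,370.3558.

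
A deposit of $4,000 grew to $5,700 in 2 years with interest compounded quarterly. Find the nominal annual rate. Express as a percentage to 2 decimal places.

18.11%

The 8-period growth factor is 5,700/4,000 = 1.425.
r/4 = 1.425^(1/8) − 1 ≈ 0.0452661, so r ≈ 4·0.0452661 = 18.10643%.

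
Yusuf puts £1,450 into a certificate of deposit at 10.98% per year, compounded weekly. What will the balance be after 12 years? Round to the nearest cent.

Periodic rate = 10.98%/52 = 0.00211154; periods = 52·12 = 624.
A = 1,450·(1 + 0.1098/52)^624 ≈ 1,450·3.72926392 ≈ 5,407.4327.

£5,407.43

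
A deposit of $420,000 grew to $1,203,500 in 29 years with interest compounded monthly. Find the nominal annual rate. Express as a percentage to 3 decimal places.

The 348-period growth factor is 1,203,500/420,000 = 2.86548.
r/12 = 2.86548^(1/348) − 1 ≈ 0.00302968, so r ≈ 12·0.00302968 = 3.63562%.

3.636%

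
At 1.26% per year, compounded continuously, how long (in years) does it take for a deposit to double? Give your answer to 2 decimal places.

e^(0.0126t) = 2, so 0.0126t = ln 2 ≈ 0.69315.
t ≈ 0.69315/0.0126 ≈ 55.0117.

55.01 years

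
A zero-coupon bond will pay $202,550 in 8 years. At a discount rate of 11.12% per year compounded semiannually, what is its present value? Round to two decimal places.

$85,220.12

Growth factor = (1 + 0.0556)^16 ≈ 2.37678613186.
P = 202,550/2.37678613186 ≈ 85,220.1203.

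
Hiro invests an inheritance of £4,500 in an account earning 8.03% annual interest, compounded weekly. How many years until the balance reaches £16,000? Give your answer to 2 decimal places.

15.81 years

(1 + 0.00154423)^(52t) = 16,000/4,500 = 3.5556.
52t·ln(1 + 0.00154423) = ln(3.5556); 52t = 1.2685/0.00154304 ≈ 822.0860.
t ≈ 15.8093 years.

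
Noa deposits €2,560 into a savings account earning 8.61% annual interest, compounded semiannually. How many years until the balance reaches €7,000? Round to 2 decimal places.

11.93 years

We need (1 + 0.04305)^(2t) = 2.7344, so 2t = ln 2.7344 / ln 1.04305 ≈ 23.8653.
t ≈ 23.8653/2 = 11.9327 years.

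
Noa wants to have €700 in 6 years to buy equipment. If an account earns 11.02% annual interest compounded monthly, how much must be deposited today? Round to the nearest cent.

€362.45

Growth factor = (1 + 0.1102/12)^72 ≈ 1.93127895.
P = 700/1.93127895 ≈ 362.4541.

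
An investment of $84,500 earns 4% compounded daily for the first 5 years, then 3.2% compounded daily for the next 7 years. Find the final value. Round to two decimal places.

Phase 1: 84,500·(1 + 0.04/365)^1825 ≈ 103,207.4021.
Phase 2: 103,207.4021·(1 + 0.032/365)^2555 ≈ 129,118.5220.

$129,118.52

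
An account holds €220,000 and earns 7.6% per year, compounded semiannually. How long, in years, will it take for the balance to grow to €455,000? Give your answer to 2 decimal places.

We need (1 + 0.038)^(2t) = 2.0682, so 2t = ln 2.0682 / ln 1.038 ≈ 19.4840.
t ≈ 19.4840/2 = 9.7420 years.

9.74 years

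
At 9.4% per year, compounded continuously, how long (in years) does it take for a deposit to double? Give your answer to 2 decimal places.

7.37 years

e^(0.094t) = 2, so 0.094t = ln 2 ≈ 0.69315.
t ≈ 0.69315/0.094 ≈ 7.3739.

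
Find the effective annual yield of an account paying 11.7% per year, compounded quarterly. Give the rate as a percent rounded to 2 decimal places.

12.22%

EAR = (1 + 11.7%/4)^4 − 1 = (1 + 0.02925)^4 − 1.
(1 + 0.02925)^4 ≈ 1.122234, so EAR ≈ 12.22342%.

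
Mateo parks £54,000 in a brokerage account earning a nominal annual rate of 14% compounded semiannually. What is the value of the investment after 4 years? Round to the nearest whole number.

£92,782

Periodic rate = 14%/2 = 0.07; periods = 2·4 = 8.
A = 54,000·(1 + 0.07)^8 ≈ 54,000·1.7181861798 ≈ 92,782.0537.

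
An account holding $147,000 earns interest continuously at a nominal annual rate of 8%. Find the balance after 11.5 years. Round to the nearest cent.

$368,865.69

A = P·e^(rt) = 147,000·e^(0.08·11.5) = 147,000·e^0.92.
e^0.92 ≈ 2.50929038994, so A ≈ 368,865.6873.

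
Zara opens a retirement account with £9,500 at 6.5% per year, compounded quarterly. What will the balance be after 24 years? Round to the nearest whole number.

£44,645

Growth factor = (1 + 0.01625)^96 ≈ 4.6995213376.
A ≈ 9,500 × 4.6995213376 ≈ 44,645.4527.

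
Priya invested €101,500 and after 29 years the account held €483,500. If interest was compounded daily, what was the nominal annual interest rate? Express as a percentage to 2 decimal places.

(1 + r/365)^10585 = 483,500/101,500 = 4.76355.
1 + r/365 = 4.76355^(1/10585) ≈ 1.000147, so r/365 ≈ 0.000147483.
r ≈ 365·0.000147483 = 5.38313%.

5.38%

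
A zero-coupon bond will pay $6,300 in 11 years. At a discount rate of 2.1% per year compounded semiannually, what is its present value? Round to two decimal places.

$5,006.58

Growth factor = (1 + 0.0105)^22 ≈ 1.25834287.
P = 6,300/1.25834287 ≈ 5,006.5846.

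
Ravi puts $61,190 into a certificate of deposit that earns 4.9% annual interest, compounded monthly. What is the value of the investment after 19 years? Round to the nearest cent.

$154,947.78

Growth factor = (1 + 0.049/12)^228 ≈ 2.53224020358.
A ≈ 61,190 × 2.53224020358 ≈ 154,947.7781.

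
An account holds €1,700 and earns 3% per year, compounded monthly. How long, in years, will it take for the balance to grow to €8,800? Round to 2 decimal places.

54.87 years

We need (1 + 0.0025)^(12t) = 5.1765, so 12t = ln 5.1765 / ln 1.0025 ≈ 658.4711.
t ≈ 658.4711/12 = 54.8726 years.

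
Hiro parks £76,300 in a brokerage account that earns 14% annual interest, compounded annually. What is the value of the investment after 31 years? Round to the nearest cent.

£4,431,746.69

Annual rate = 14% = 0.14; years = 31.
A = 76,300·(1 + 0.14)^31 ≈ 76,300·58.08318078498 ≈ 4,431,746.6939.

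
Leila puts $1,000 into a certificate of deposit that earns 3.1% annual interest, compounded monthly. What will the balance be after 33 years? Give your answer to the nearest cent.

Periodic rate = 3.1%/12 = 0.00258333; periods = 12·33 = 396.
A = 1,000·(1 + 0.031/12)^396 ≈ 1,000·2.777860137 ≈ 2,777.8601.

$2,777.86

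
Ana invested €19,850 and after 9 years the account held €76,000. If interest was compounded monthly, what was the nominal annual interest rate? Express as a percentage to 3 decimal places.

15.010%

(1 + r/12)^108 = 76,000/19,850 = 3.82872.
1 + r/12 = 3.82872^(1/108) ≈ 1.012508, so r/12 ≈ 0.0125084.
r ≈ 12·0.0125084 = 15.01009%.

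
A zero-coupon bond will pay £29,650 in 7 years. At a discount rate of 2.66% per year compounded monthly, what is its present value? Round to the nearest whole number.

Growth factor = (1 + 0.0266/12)^84 ≈ 1.2044149529.
P = 29,650/1.2044149529 ≈ 24,617.7615.

£24,618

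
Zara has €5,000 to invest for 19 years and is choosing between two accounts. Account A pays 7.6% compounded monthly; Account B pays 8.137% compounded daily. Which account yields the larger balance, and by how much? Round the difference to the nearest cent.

Account A growth factor: (1 + 0.076/12)^228 ≈ 4.2183605146; balance ≈ 21,091.8026.
Account B growth factor: (1 + 0.08137/365)^6935 ≈ 4.6919942073; balance ≈ 23,459.9710.
Account B is larger by 2,368.1685.

Account B, by €2,368.17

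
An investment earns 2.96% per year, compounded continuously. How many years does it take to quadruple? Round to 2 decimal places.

e^(0.0296t) = 4, so 0.0296t = ln 4 ≈ 1.3863.
t ≈ 1.3863/0.0296 ≈ 46.8343.

46.83 years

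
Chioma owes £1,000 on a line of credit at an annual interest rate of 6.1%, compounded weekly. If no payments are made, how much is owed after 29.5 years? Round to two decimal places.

Growth factor = (1 + 0.061/52)^1534 ≈ 6.040249679.
A ≈ 1,000 × 6.040249679 ≈ 6,040.2497.

£6,040.25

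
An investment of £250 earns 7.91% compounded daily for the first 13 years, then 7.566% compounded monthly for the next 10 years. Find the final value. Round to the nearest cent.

Phase 1: 250·(1 + 0.0791/365)^4745 ≈ 698.9991.
Phase 2: 698.9991·(1 + 0.006305)^120 ≈ 1,486.0462.

£1,486.05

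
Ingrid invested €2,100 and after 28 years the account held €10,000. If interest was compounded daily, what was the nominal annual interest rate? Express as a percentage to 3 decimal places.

5.574%

The 10220-period growth factor is 10,000/2,100 = 4.7619.
r/365 = 4.7619^(1/10220) − 1 ≈ 0.000152717, so r ≈ 365·0.000152717 = 5.57417%.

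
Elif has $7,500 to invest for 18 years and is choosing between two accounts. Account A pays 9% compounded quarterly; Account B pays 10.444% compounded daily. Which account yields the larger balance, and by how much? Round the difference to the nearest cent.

Account B, by $11,910.40

Account A growth factor: (1 + 0.0225)^72 ≈ 4.9631659988; balance ≈ 37,223.7450.
Account B growth factor: (1 + 0.10444/365)^6570 ≈ 6.5512187037; balance ≈ 49,134.1403.
Account B is larger by 11,910.3953.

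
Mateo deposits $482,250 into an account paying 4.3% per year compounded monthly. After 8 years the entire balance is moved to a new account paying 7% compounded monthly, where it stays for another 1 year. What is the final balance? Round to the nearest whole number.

Phase 1: 482,250·(1 + 0.043/12)^96 ≈ 679,833.4127.
Phase 2: 679,833.4127·(1 + 0.07/12)^12 ≈ 728,978.6251.

$728,979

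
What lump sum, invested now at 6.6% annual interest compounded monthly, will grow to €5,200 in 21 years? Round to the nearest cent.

Growth factor = (1 + 0.0055)^252 ≈ 3.98366567.
P = 5,200/3.98366567 ≈ 1,305.3304.

€1,305.33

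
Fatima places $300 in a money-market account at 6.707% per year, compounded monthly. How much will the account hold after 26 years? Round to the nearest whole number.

Growth factor = (1 + 0.06707/12)^312 ≈ 5.691448768.
A ≈ 300 × 5.691448768 ≈ 1,707.4346.

$1,707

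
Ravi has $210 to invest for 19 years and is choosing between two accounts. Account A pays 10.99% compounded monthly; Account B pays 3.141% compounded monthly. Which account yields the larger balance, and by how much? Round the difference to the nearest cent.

A: (1 + 0.1099/12)^228 ≈ 7.993240315, so 210 × 7.993240315 ≈ 1,678.5805.
B: (1 + 0.0026175)^228 ≈ 1.8148636, so 210 × 1.8148636 ≈ 381.1214.
Difference ≈ 1,297.4591 in favor of A.

Account A, by $1,297.46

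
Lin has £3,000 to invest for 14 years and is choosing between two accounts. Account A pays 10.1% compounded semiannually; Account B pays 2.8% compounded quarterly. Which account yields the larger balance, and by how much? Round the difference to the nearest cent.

Account A, by £7,484.45

A: (1 + 0.0505)^28 ≈ 3.9727349289, so 3,000 × 3.9727349289 ≈ 11,918.2048.
B: (1 + 0.007)^56 ≈ 1.477918042, so 3,000 × 1.477918042 ≈ 4,433.7541.
Difference ≈ 7,484.4507 in favor of A.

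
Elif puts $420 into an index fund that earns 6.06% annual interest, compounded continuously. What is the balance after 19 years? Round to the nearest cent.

A = P·e^(rt) = 420·e^(0.0606·19) = 420·e^1.1514.
e^1.1514 ≈ 3.162617476, so A ≈ 1,328.2993.

$1,328.30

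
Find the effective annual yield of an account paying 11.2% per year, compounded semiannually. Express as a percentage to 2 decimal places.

EAR = (1 + 11.2%/2)^2 − 1 = (1 + 0.056)^2 − 1.
(1 + 0.056)^2 ≈ 1.115136, so EAR ≈ 11.51360%.

11.51%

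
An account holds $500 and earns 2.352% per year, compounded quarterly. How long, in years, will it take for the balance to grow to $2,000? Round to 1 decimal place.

We need (1 + 0.00588)^(4t) = 4, so 4t = ln 4 / ln 1.00588 ≈ 236.4568.
t ≈ 236.4568/4 = 59.1142 years.

59.1 years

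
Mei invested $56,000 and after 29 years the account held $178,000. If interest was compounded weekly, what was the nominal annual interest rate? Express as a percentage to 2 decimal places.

The 1508-period growth factor is 178,000/56,000 = 3.17857.
r/52 = 3.17857^(1/1508) − 1 ≈ 0.000767159, so r ≈ 52·0.000767159 = 3.98923%.

3.99%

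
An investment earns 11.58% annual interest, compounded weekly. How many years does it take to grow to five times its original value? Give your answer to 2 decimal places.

(1 + 0.00222692)^(52t) = 5.
52t = ln 5 / ln(1 + 0.00222692) ≈ 1.6094/0.00222445 ≈ 723.5227.
t ≈ 13.9139.

13.91 years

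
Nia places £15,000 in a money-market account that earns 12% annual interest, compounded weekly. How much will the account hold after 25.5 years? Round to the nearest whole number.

£318,788

Periodic rate = 12%/52 = 0.00230769; periods = 52·25.5 = 1326.
A = 15,000·(1 + 0.12/52)^1326 ≈ 15,000·21.2525025041 ≈ 318,787.5376.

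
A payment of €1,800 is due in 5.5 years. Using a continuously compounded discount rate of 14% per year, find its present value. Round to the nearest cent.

P = A·e^(−rt) = 1,800·e^(−0.77).
e^(−0.77) ≈ 0.4630130683, so P ≈ 833.4235.

€833.42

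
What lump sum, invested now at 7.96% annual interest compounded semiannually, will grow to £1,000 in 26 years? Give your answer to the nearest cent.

£131.40

Growth factor = (1 + 0.0398)^52 ≈ 7.61009855.
P = 1,000/7.61009855 ≈ 131.4043.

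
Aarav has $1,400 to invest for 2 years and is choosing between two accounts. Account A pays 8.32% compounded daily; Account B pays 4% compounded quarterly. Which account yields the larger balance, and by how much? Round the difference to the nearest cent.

A: (1 + 0.0832/365)^730 ≈ 1.18102303, so 1,400 × 1.18102303 ≈ 1,653.4322.
B: (1 + 0.01)^8 ≈ 1.082856706, so 1,400 × 1.082856706 ≈ 1,515.9994.
Difference ≈ 137.4329 in favor of A.

Account A, by $137.43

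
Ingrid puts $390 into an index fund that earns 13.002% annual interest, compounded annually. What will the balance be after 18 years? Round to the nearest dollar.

Annual rate = 13.002% = 0.13002; years = 18.
A = 390·(1 + 0.13002)^18 ≈ 390·9.027143386 ≈ 3,520.5859.

$3,521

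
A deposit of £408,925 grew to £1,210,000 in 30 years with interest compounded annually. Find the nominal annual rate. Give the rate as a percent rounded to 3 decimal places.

3.682%

(1 + r)^30 = 1,210,000/408,925 = 2.95898.
1 + r = 2.95898^(1/30) ≈ 1.036823, so r ≈ 0.0368232.
r ≈ 3.68232%.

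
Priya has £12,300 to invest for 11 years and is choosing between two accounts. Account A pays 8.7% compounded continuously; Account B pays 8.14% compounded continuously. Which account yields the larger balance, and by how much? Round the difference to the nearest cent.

Account A, by £1,913.37

Account A growth factor: e^(0.087·11) = e^0.957 ≈ 2.6038731249; balance ≈ 32,027.6394.
Account B growth factor: e^(0.0814·11) = e^0.8954 ≈ 2.4483149196; balance ≈ 30,114.2735.
Account A is larger by 1,913.3659.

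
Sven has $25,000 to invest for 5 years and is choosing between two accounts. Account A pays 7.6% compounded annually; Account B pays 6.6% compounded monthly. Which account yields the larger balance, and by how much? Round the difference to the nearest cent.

Account A growth factor: (1 + 0.076)^5 ≈ 1.4423191064; balance ≈ 36,057.9777.
Account B growth factor: (1 + 0.0055)^60 ≈ 1.3897110027; balance ≈ 34,742.7751.
Account A is larger by 1,315.2026.

Account A, by $1,315.20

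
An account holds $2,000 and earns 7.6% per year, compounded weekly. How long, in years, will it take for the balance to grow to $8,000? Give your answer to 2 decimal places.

18.25 years

We need (1 + 0.00146154)^(52t) = 4, so 52t = ln 4 / ln 1.001462 ≈ 949.2102.
t ≈ 949.2102/52 = 18.2540 years.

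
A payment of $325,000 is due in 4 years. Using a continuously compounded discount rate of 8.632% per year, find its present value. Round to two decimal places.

$230,107.18

P = A·e^(−rt) = 325,000·e^(−0.34528).
e^(−0.34528) ≈ 0.708022079528, so P ≈ 230,107.1758.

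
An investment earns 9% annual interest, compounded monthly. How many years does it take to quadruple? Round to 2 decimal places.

(1 + 0.0075)^(12t) = 4.
12t = ln 4 / ln(1 + 0.0075) ≈ 1.3863/0.00747201 ≈ 185.5315.
t ≈ 15.4610.

15.46 years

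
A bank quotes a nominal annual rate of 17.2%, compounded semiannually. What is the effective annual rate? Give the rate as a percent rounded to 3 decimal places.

EAR = (1 + 17.2%/2)^2 − 1 = (1 + 0.086)^2 − 1.
(1 + 0.086)^2 ≈ 1.179396, so EAR ≈ 17.93960%.

17.940%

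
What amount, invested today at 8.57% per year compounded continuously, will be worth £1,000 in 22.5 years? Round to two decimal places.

P = A·e^(−rt) = 1,000·e^(−1.92825).
e^(−1.92825) ≈ 0.14540243, so P ≈ 145.4024.

£145.40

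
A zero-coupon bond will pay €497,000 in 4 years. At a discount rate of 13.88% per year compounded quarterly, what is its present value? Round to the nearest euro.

Growth factor = (1 + 0.0347)^16 ≈ 1.72596182372.
P = 497,000/1.72596182372 ≈ 287,955.3842.

€287,955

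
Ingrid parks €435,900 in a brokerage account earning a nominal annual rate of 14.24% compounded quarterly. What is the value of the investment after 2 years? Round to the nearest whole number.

Growth factor = (1 + 0.0356)^8 ≈ 1.3229283827.
A ≈ 435,900 × 1.3229283827 ≈ 576,664.4820.

€576,664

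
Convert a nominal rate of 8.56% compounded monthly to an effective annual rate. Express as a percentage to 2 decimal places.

8.90%

One year is 12 periods at 0.00713333 each: (1 + 0.00713333)^12 ≈ 1.08904.
EAR = 1.08904 − 1 ≈ 8.90395%.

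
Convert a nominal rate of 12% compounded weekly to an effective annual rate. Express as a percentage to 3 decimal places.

One year is 52 periods at 0.00230769 each: (1 + 0.00230769)^52 ≈ 1.127341.
EAR = 1.127341 − 1 ≈ 12.73410%.

12.734%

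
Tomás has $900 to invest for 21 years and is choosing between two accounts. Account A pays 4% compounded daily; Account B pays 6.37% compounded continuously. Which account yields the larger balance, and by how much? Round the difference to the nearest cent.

Account B, by $1,344.61

Account A growth factor: (1 + 0.04/365)^7665 ≈ 2.316260371; balance ≈ 2,084.6343.
Account B growth factor: e^(0.0637·21) = e^1.3377 ≈ 3.810269799; balance ≈ 3,429.2428.
Account B is larger by 1,344.6085.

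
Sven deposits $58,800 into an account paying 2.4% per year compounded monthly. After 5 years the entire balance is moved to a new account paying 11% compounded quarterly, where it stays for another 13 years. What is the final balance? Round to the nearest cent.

$271,703.86

Phase 1: 58,800·(1 + 0.002)^60 ≈ 66,288.8703.
Phase 2: 66,288.8703·(1 + 0.0275)^52 ≈ 271,703.8588.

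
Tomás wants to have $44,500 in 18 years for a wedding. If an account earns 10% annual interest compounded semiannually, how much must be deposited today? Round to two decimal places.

Growth factor = (1 + 0.05)^36 ≈ 5.791816136.
P = 44,500/5.791816136 ≈ 7,683.2550.

$7,683.25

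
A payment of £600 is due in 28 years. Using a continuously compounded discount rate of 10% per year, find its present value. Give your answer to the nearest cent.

P = A·e^(−rt) = 600·e^(−2.8).
e^(−2.8) ≈ 0.0608100626, so P ≈ 36.4860.

£36.49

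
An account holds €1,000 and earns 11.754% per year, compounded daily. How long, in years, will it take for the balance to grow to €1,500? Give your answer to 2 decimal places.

We need (1 + 0.000322027)^(365t) = 1.5, so 365t = ln 1.5 / ln 1.000322 ≈ 1259.3040.
t ≈ 1259.3040/365 = 3.4501 years.

3.45 years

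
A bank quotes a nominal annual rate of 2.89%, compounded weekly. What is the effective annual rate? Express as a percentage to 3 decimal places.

2.931%

One year is 52 periods at 0.000555769 each: (1 + 0.000555769)^52 ≈ 1.029313.
EAR = 1.029313 − 1 ≈ 2.93134%.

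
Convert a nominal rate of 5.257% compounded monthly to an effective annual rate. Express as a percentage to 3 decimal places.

EAR = (1 + 5.257%/12)^12 − 1 = (1 + 0.00438083)^12 − 1.
(1 + 0.00438083)^12 ≈ 1.053855, so EAR ≈ 5.38553%.

5.386%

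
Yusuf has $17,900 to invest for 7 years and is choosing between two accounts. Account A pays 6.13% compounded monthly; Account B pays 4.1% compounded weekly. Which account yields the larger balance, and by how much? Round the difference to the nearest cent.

Account A, by $3,614.45

A: (1 + 0.0613/12)^84 ≈ 1.5341979331, so 17,900 × 1.5341979331 ≈ 27,462.1430.
B: (1 + 0.041/52)^364 ≈ 1.3322735451, so 17,900 × 1.3322735451 ≈ 23,847.6965.
Difference ≈ 3,614.4465 in favor of A.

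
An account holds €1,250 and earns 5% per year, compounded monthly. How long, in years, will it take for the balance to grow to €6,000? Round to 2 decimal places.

(1 + 0.00416667)^(12t) = 6,000/1,250 = 4.8.
12t·ln(1 + 0.00416667) = ln(4.8); 12t = 1.5686/0.00415801 ≈ 377.2516.
t ≈ 31.4376 years.

31.44 years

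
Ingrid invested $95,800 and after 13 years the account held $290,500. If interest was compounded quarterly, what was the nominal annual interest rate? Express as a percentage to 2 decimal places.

8.63%

The 52-period growth factor is 290,500/95,800 = 3.03236.
r/4 = 3.03236^(1/52) − 1 ≈ 0.0215627, so r ≈ 4·0.0215627 = 8.62507%.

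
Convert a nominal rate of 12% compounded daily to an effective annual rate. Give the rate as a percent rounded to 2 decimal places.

12.75%

One year is 365 periods at 0.000328767 each: (1 + 0.000328767)^365 ≈ 1.127475.
EAR = 1.127475 − 1 ≈ 12.74746%.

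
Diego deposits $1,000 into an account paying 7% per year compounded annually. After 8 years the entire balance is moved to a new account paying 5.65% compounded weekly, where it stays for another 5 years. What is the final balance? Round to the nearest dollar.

$2,279

Phase 1: 1,000·(1 + 0.07)^8 ≈ 1,718.1862.
Phase 2: 1,718.1862·(1 + 0.0565/52)^260 ≈ 2,278.7244.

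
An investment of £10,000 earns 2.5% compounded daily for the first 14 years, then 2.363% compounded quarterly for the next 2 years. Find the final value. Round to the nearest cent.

£14,875.18

After 14 years at 2.5%: 10,000 × 1.4190505401 ≈ 14,190.5054.
Then 2 years at 2.363%: 14,190.5054 × 1.0482487904 ≈ 14,875.1801.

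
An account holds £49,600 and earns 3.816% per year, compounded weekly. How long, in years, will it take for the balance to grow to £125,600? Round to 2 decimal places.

We need (1 + 0.000733846)^(52t) = 2.5323, so 52t = ln 2.5323 / ln 1.000734 ≈ 1266.5492.
t ≈ 1266.5492/52 = 24.3567 years.

24.36 years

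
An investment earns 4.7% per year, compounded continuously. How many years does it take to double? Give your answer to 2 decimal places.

e^(0.047t) = 2, so 0.047t = ln 2 ≈ 0.69315.
t ≈ 0.69315/0.047 ≈ 14.7478.

14.75 years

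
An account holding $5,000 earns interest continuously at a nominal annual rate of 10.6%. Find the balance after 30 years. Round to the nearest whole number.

$120,234

A = P·e^(rt) = 5,000·e^(0.106·30) = 5,000·e^3.18.
e^3.18 ≈ 24.0467535521, so A ≈ 120,233.7678.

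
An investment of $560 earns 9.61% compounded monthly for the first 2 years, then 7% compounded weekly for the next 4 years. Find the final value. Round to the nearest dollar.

Phase 1: 560·(1 + 0.0961/12)^24 ≈ 678.1519.
Phase 2: 678.1519·(1 + 0.07/52)^208 ≈ 897.1140.

$897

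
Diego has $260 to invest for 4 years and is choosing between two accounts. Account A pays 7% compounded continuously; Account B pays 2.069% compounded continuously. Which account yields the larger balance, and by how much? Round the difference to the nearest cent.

Account A, by $61.58

A: e^(0.07·4) = e^0.28 ≈ 1.32312981, so 260 × 1.32312981 ≈ 344.0138.
B: e^(0.02069·4) = e^0.08276 ≈ 1.08628107, so 260 × 1.08628107 ≈ 282.4331.
Difference ≈ 61.5807 in favor of A.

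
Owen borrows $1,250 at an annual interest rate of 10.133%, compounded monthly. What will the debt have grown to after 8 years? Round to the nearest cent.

$2,802.13

Growth factor = (1 + 0.10133/12)^96 ≈ 2.241704595.
A ≈ 1,250 × 2.241704595 ≈ 2,802.1307.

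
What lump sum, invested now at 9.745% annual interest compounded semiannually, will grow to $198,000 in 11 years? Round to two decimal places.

$69,519.96

Growth factor = (1 + 0.048725)^22 ≈ 2.84810281447.
P = 198,000/2.84810281447 ≈ 69,519.9622.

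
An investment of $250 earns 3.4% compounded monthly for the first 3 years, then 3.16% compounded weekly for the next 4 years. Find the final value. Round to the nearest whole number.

$314

Phase 1: 250·(1 + 0.034/12)^36 ≈ 276.8059.
Phase 2: 276.8059·(1 + 0.0316/52)^208 ≈ 314.0896.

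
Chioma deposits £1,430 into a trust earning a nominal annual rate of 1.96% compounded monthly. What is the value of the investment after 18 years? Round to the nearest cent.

£2,034.37

Growth factor = (1 + 0.0196/12)^216 ≈ 1.422637002.
A ≈ 1,430 × 1.422637002 ≈ 2,034.3709.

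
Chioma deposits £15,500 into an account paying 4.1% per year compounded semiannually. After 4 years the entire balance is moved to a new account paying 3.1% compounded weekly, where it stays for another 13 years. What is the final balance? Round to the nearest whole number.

£27,277

Phase 1: 15,500·(1 + 0.0205)^8 ≈ 18,232.0612.
Phase 2: 18,232.0612·(1 + 0.031/52)^676 ≈ 27,277.4833.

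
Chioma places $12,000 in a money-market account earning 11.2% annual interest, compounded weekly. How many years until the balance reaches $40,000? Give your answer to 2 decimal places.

We need (1 + 0.00215385)^(52t) = 3.3333, so 52t = ln 3.3333 / ln 1.002154 ≈ 559.5891.
t ≈ 559.5891/52 = 10.7613 years.

10.76 years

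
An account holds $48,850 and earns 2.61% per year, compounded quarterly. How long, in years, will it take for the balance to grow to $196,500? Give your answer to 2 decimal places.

(1 + 0.006525)^(4t) = 196,500/48,850 = 4.0225.
4t·ln(1 + 0.006525) = ln(4.0225); 4t = 1.3919/0.0065038 ≈ 214.0144.
t ≈ 53.5036 years.

53.50 years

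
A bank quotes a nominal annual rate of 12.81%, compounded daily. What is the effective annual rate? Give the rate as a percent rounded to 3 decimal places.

13.664%

One year is 365 periods at 0.000350959 each: (1 + 0.000350959)^365 ≈ 1.136641.
EAR = 1.136641 − 1 ≈ 13.66411%.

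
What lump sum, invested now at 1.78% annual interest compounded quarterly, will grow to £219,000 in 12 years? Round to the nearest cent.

Growth factor = (1 + 0.00445)^48 ≈ 1.23754075128.
P = 219,000/1.23754075128 ≈ 176,963.8695.

£176,963.87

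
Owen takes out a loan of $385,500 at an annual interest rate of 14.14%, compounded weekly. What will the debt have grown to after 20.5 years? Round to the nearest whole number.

Periodic rate = 14.14%/52 = 0.00271923; periods = 52·20.5 = 1066.
A = 385,500·(1 + 0.1414/52)^1066 ≈ 385,500·18.0792706299 ≈ 6,969,558.8278.

$6,969,559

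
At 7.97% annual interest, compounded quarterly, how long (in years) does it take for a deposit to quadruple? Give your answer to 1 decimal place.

17.6 years

(1 + 0.019925)^(4t) = 4.
4t = ln 4 / ln(1 + 0.019925) ≈ 1.3863/0.0197291 ≈ 70.2665.
t ≈ 17.5666.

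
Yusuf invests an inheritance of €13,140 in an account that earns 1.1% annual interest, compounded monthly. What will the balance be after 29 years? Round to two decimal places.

€18,074.73

Growth factor = (1 + 0.011/12)^348 ≈ 1.3755503161.
A ≈ 13,140 × 1.3755503161 ≈ 18,074.7312.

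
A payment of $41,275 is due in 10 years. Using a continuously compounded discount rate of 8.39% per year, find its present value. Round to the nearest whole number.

P = A·e^(−rt) = 41,275·e^(−0.839).
e^(−0.839) ≈ 0.43214244988, so P ≈ 17,836.6796.

$17,837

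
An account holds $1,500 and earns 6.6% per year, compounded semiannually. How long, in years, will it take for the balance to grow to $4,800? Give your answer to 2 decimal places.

(1 + 0.033)^(2t) = 4,800/1,500 = 3.2.
2t·ln(1 + 0.033) = ln(3.2); 2t = 1.1632/0.0324672 ≈ 35.8254.
t ≈ 17.9127 years.

17.91 years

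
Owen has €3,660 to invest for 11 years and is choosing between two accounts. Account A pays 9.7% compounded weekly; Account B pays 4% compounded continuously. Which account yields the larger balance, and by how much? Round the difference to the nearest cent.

Account A, by €4,944.85

A: (1 + 0.097/52)^572 ≈ 2.9037588509, so 3,660 × 2.9037588509 ≈ 10,627.7574.
B: e^(0.04·11) = e^0.44 ≈ 1.552707219, so 3,660 × 1.552707219 ≈ 5,682.9084.
Difference ≈ 4,944.8490 in favor of A.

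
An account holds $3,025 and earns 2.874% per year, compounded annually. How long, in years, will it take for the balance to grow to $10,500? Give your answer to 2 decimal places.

(1 + 0.02874)^t = 10,500/3,025 = 3.4711.
t·ln(1 + 0.02874) = ln(3.4711); t = 1.2445/0.0283348 ≈ 43.9201.

43.92 years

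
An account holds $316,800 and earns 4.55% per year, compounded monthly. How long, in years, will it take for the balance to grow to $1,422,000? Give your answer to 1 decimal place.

33.1 years

We need (1 + 0.00379167)^(12t) = 4.4886, so 12t = ln 4.4886 / ln 1.003792 ≈ 396.7632.
t ≈ 396.7632/12 = 33.0636 years.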